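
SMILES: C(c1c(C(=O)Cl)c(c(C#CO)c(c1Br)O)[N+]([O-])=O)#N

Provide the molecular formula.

C10H2BrClN2O5

Heavy atoms from the SMILES: 1 Br, 10 C, 1 Cl, 2 N, 5 O.
Implicit hydrogens by atom environment:
  6 × C (aromatic): no H
  4 × C: no H
  2 × O: 1 H each → 2
  2 × O: no H
  1 × Br: no H
  1 × Cl: no H
  1 × N (charge +1): no H
  1 × N: no H
  1 × O (charge -1): no H
  Total hydrogens = 2.
Molecular formula: C10H2BrClN2O5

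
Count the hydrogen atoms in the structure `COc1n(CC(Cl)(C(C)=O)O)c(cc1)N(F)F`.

Hydrogens are implicit in SMILES; fill each atom to its normal valence:
  2 × C: 3 H each → 6
  2 × C (aromatic): 1 H each → 2
  2 × C (aromatic): no H
  2 × C: no H
  2 × F: no H
  2 × O: no H
  1 × C: 2 H
  1 × Cl: no H
  1 × N (aromatic): no H
  1 × N: no H
  1 × O: 1 H
  Total hydrogens = 11.

11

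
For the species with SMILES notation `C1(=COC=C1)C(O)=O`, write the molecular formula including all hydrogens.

Heavy atoms from the SMILES: 5 C, 3 O.
Implicit hydrogens by atom environment:
  3 × C (aromatic): 1 H each → 3
  1 × C (aromatic): no H
  1 × C: no H
  1 × O: 1 H
  1 × O (aromatic): no H
  1 × O: no H
  Total hydrogens = 4.
Molecular formula: C5H4O3

C5H4O3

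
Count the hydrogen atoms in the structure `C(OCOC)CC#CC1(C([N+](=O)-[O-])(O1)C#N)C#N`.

9

Hydrogens are implicit in SMILES; fill each atom to its normal valence:
  6 × C: no H
  4 × O: no H
  3 × C: 2 H each → 6
  2 × N: no H
  1 × C: 3 H
  1 × N (charge +1): no H
  1 × O (charge -1): no H
  Total hydrogens = 9.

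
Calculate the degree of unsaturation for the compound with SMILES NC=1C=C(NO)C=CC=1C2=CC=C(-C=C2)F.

Molecular formula from the SMILES: C12H11FN2O.
DoU = (2C + 2 + N − H − X)/2 = (2·12 + 2 + 2 − 11 − 1)/2 = 16/2 = 8.
(Structurally: 2 ring(s) + 6 π bond(s) = 8.)

8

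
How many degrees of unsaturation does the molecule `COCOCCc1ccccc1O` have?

Molecular formula from the SMILES: C10H14O3.
DoU = (2C + 2 + N − H − X)/2 = (2·10 + 2 + 0 − 14 − 0)/2 = 8/2 = 4.
(Structurally: 1 ring(s) + 3 π bond(s) = 4.)

4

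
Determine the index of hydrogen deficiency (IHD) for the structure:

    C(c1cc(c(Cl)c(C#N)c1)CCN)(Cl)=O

7

Molecular formula from the SMILES: C10H8Cl2N2O.
DoU = (2C + 2 + N − H − X)/2 = (2·10 + 2 + 2 − 8 − 2)/2 = 14/2 = 7.
(Structurally: 1 ring(s) + 6 π bond(s) = 7.)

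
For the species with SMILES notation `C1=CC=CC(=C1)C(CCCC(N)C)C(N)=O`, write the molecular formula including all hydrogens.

Heavy atoms from the SMILES: 13 C, 2 N, 1 O.
Implicit hydrogens by atom environment:
  5 × C (aromatic): 1 H each → 5
  3 × C: 2 H each → 6
  2 × C: 1 H each → 2
  2 × N: 2 H each → 4
  1 × C: 3 H
  1 × C: no H
  1 × C (aromatic): no H
  1 × O: no H
  Total hydrogens = 20.
Molecular formula: C13H20N2O

C13H20N2O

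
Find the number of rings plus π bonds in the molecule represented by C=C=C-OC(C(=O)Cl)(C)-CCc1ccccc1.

Molecular formula from the SMILES: C14H15ClO2.
DoU = (2C + 2 + N − H − X)/2 = (2·14 + 2 + 0 − 15 − 1)/2 = 14/2 = 7.
(Structurally: 1 ring(s) + 6 π bond(s) = 7.)

7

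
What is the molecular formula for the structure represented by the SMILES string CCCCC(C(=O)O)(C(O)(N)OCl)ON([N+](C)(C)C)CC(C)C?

Heavy atoms from the SMILES: 14 C, 1 Cl, 3 N, 5 O.
Implicit hydrogens by atom environment:
  6 × C: 3 H each → 18
  4 × C: 2 H each → 8
  3 × C: no H
  3 × O: no H
  2 × O: 1 H each → 2
  1 × C: 1 H
  1 × Cl: no H
  1 × N: 2 H
  1 × N: no H
  1 × N (charge +1): no H
  Total hydrogens = 31.
Net charge +1.
Molecular formula: C14H31ClN3O5+

C14H31ClN3O5+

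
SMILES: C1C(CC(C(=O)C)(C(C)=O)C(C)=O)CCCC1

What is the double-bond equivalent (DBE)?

4

Molecular formula from the SMILES: C14H22O3.
DoU = (2C + 2 + N − H − X)/2 = (2·14 + 2 + 0 − 22 − 0)/2 = 8/2 = 4.
(Structurally: 1 ring(s) + 3 π bond(s) = 4.)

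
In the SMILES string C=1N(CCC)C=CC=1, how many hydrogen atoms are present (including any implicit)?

Hydrogens are implicit in SMILES; fill each atom to its normal valence:
  4 × C (aromatic): 1 H each → 4
  2 × C: 2 H each → 4
  1 × C: 3 H
  1 × N (aromatic): no H
  Total hydrogens = 11.

11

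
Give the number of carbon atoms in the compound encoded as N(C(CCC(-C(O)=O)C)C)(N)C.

8

The symbol for carbon appears 8 times in the SMILES.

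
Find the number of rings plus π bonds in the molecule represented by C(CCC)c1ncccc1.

4

Molecular formula from the SMILES: C9H13N.
DoU = (2C + 2 + N − H − X)/2 = (2·9 + 2 + 1 − 13 − 0)/2 = 8/2 = 4.
(Structurally: 1 ring(s) + 3 π bond(s) = 4.)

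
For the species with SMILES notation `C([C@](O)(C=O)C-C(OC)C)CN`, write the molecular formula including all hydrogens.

C8H17NO3

Heavy atoms from the SMILES: 8 C, 1 N, 3 O.
Implicit hydrogens by atom environment:
  3 × C: 2 H each → 6
  2 × C: 3 H each → 6
  2 × C: 1 H each → 2
  2 × O: no H
  1 × C: no H
  1 × N: 2 H
  1 × O: 1 H
  Total hydrogens = 17.
Molecular formula: C8H17NO3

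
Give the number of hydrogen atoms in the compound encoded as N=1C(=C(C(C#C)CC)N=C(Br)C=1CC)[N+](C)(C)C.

21

Hydrogens are implicit in SMILES; fill each atom to its normal valence:
  5 × C: 3 H each → 15
  4 × C (aromatic): no H
  2 × C: 2 H each → 4
  2 × C: 1 H each → 2
  2 × N (aromatic): no H
  1 × Br: no H
  1 × C: no H
  1 × N (charge +1): no H
  Total hydrogens = 21.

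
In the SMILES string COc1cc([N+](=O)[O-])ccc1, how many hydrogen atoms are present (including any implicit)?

7

Hydrogens are implicit in SMILES; fill each atom to its normal valence:
  4 × C (aromatic): 1 H each → 4
  2 × C (aromatic): no H
  2 × O: no H
  1 × C: 3 H
  1 × N (charge +1): no H
  1 × O (charge -1): no H
  Total hydrogens = 7.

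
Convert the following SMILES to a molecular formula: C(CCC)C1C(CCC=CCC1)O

Heavy atoms from the SMILES: 12 C, 1 O.
Implicit hydrogens by atom environment:
  7 × C: 2 H each → 14
  4 × C: 1 H each → 4
  1 × C: 3 H
  1 × O: 1 H
  Total hydrogens = 22.
Molecular formula: C12H22O

C12H22O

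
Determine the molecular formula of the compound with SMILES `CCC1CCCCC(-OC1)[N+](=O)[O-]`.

C9H17NO3

Heavy atoms from the SMILES: 9 C, 1 N, 3 O.
Implicit hydrogens by atom environment:
  6 × C: 2 H each → 12
  2 × C: 1 H each → 2
  2 × O: no H
  1 × C: 3 H
  1 × N (charge +1): no H
  1 × O (charge -1): no H
  Total hydrogens = 17.
Molecular formula: C9H17NO3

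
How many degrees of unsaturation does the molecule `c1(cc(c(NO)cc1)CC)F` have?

4

Molecular formula from the SMILES: C8H10FNO.
DoU = (2C + 2 + N − H − X)/2 = (2·8 + 2 + 1 − 10 − 1)/2 = 8/2 = 4.
(Structurally: 1 ring(s) + 3 π bond(s) = 4.)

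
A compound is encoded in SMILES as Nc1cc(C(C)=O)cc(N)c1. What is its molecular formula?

C8H10N2O

Heavy atoms from the SMILES: 8 C, 2 N, 1 O.
Implicit hydrogens by atom environment:
  3 × C (aromatic): 1 H each → 3
  3 × C (aromatic): no H
  2 × N: 2 H each → 4
  1 × C: 3 H
  1 × C: no H
  1 × O: no H
  Total hydrogens = 10.
Molecular formula: C8H10N2O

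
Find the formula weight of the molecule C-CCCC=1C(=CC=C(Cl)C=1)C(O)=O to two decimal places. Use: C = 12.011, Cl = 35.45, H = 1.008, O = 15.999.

Molecular formula: C11H13ClO2.
M = 11×12.011 + 1×35.45 + 13×1.008 + 2×15.999 = 212.67 g/mol.

212.67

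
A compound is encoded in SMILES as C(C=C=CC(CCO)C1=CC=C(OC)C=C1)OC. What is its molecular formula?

Heavy atoms from the SMILES: 15 C, 3 O.
Implicit hydrogens by atom environment:
  4 × C (aromatic): 1 H each → 4
  3 × C: 2 H each → 6
  3 × C: 1 H each → 3
  2 × C: 3 H each → 6
  2 × C (aromatic): no H
  2 × O: no H
  1 × C: no H
  1 × O: 1 H
  Total hydrogens = 20.
Molecular formula: C15H20O3

C15H20O3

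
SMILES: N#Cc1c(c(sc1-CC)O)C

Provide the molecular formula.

Heavy atoms from the SMILES: 8 C, 1 N, 1 O, 1 S.
Implicit hydrogens by atom environment:
  4 × C (aromatic): no H
  2 × C: 3 H each → 6
  1 × C: 2 H
  1 × C: no H
  1 × N: no H
  1 × O: 1 H
  1 × S (aromatic): no H
  Total hydrogens = 9.
Molecular formula: C8H9NOS

C8H9NOS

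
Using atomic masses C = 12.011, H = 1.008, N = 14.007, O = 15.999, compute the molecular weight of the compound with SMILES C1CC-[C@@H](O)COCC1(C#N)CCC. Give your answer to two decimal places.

Molecular formula: C11H19NO2.
M = 11×12.011 + 19×1.008 + 1×14.007 + 2×15.999 = 197.28 g/mol.

197.28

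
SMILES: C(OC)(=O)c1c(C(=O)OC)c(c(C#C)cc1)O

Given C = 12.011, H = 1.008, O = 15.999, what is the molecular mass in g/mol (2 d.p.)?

234.21

Molecular formula: C12H10O5.
M = 12×12.011 + 10×1.008 + 5×15.999 = 234.21 g/mol.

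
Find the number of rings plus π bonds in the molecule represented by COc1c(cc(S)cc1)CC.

4

Molecular formula from the SMILES: C9H12OS.
DoU = (2C + 2 + N − H − X)/2 = (2·9 + 2 + 0 − 12 − 0)/2 = 8/2 = 4.
(Structurally: 1 ring(s) + 3 π bond(s) = 4.)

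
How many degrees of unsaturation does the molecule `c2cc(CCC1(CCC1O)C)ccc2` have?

5

Molecular formula from the SMILES: C13H18O.
DoU = (2C + 2 + N − H − X)/2 = (2·13 + 2 + 0 − 18 − 0)/2 = 10/2 = 5.
(Structurally: 2 ring(s) + 3 π bond(s) = 5.)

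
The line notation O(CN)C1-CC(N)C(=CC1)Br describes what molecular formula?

C7H13BrN2O

Heavy atoms from the SMILES: 1 Br, 7 C, 2 N, 1 O.
Implicit hydrogens by atom environment:
  3 × C: 2 H each → 6
  3 × C: 1 H each → 3
  2 × N: 2 H each → 4
  1 × Br: no H
  1 × C: no H
  1 × O: no H
  Total hydrogens = 13.
Molecular formula: C7H13BrN2O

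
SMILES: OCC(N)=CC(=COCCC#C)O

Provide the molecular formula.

Heavy atoms from the SMILES: 9 C, 1 N, 3 O.
Implicit hydrogens by atom environment:
  3 × C: 2 H each → 6
  3 × C: 1 H each → 3
  3 × C: no H
  2 × O: 1 H each → 2
  1 × N: 2 H
  1 × O: no H
  Total hydrogens = 13.
Molecular formula: C9H13NO3

C9H13NO3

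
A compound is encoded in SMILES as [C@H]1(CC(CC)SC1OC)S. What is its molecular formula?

Heavy atoms from the SMILES: 7 C, 1 O, 2 S.
Implicit hydrogens by atom environment:
  3 × C: 1 H each → 3
  2 × C: 3 H each → 6
  2 × C: 2 H each → 4
  1 × O: no H
  1 × S: 1 H
  1 × S: no H
  Total hydrogens = 14.
Molecular formula: C7H14OS2

C7H14OS2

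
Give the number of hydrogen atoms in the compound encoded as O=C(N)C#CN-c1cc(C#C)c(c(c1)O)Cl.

7

Hydrogens are implicit in SMILES; fill each atom to its normal valence:
  4 × C (aromatic): no H
  4 × C: no H
  2 × C (aromatic): 1 H each → 2
  1 × C: 1 H
  1 × Cl: no H
  1 × N: 2 H
  1 × N: 1 H
  1 × O: 1 H
  1 × O: no H
  Total hydrogens = 7.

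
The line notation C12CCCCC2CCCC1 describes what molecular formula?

Heavy atoms from the SMILES: 10 C.
Implicit hydrogens by atom environment:
  8 × C: 2 H each → 16
  2 × C: 1 H each → 2
  Total hydrogens = 18.
Molecular formula: C10H18

C10H18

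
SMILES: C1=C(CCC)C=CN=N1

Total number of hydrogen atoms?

Hydrogens are implicit in SMILES; fill each atom to its normal valence:
  3 × C (aromatic): 1 H each → 3
  2 × C: 2 H each → 4
  2 × N (aromatic): no H
  1 × C: 3 H
  1 × C (aromatic): no H
  Total hydrogens = 10.

10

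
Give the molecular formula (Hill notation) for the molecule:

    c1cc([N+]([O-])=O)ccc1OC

C7H7NO3

Heavy atoms from the SMILES: 7 C, 1 N, 3 O.
Implicit hydrogens by atom environment:
  4 × C (aromatic): 1 H each → 4
  2 × C (aromatic): no H
  2 × O: no H
  1 × C: 3 H
  1 × N (charge +1): no H
  1 × O (charge -1): no H
  Total hydrogens = 7.
Molecular formula: C7H7NO3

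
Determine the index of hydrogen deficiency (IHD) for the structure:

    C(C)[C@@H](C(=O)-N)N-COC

1

Molecular formula from the SMILES: C6H14N2O2.
DoU = (2C + 2 + N − H − X)/2 = (2·6 + 2 + 2 − 14 − 0)/2 = 2/2 = 1.
(Structurally: 0 ring(s) + 1 π bond(s) = 1.)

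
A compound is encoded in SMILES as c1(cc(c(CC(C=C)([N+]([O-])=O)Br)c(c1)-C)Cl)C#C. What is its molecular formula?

C13H11BrClNO2

Heavy atoms from the SMILES: 1 Br, 13 C, 1 Cl, 1 N, 2 O.
Implicit hydrogens by atom environment:
  4 × C (aromatic): no H
  2 × C: 2 H each → 4
  2 × C (aromatic): 1 H each → 2
  2 × C: 1 H each → 2
  2 × C: no H
  1 × Br: no H
  1 × C: 3 H
  1 × Cl: no H
  1 × N (charge +1): no H
  1 × O: no H
  1 × O (charge -1): no H
  Total hydrogens = 11.
Molecular formula: C13H11BrClNO2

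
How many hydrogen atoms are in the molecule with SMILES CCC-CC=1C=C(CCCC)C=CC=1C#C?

22

Hydrogens are implicit in SMILES; fill each atom to its normal valence:
  6 × C: 2 H each → 12
  3 × C (aromatic): 1 H each → 3
  3 × C (aromatic): no H
  2 × C: 3 H each → 6
  1 × C: 1 H
  1 × C: no H
  Total hydrogens = 22.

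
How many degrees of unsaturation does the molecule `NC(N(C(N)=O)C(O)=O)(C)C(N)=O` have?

3

Molecular formula from the SMILES: C5H10N4O4.
DoU = (2C + 2 + N − H − X)/2 = (2·5 + 2 + 4 − 10 − 0)/2 = 6/2 = 3.
(Structurally: 0 ring(s) + 3 π bond(s) = 3.)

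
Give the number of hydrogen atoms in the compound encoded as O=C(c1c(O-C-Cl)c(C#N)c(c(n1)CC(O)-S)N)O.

10

Hydrogens are implicit in SMILES; fill each atom to its normal valence:
  5 × C (aromatic): no H
  2 × C: 2 H each → 4
  2 × C: no H
  2 × O: 1 H each → 2
  2 × O: no H
  1 × C: 1 H
  1 × Cl: no H
  1 × N: 2 H
  1 × N (aromatic): no H
  1 × N: no H
  1 × S: 1 H
  Total hydrogens = 10.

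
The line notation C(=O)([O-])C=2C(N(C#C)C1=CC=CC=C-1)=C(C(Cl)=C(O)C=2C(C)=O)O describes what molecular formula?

Heavy atoms from the SMILES: 17 C, 1 Cl, 1 N, 5 O.
Implicit hydrogens by atom environment:
  7 × C (aromatic): no H
  5 × C (aromatic): 1 H each → 5
  3 × C: no H
  2 × O: 1 H each → 2
  2 × O: no H
  1 × C: 3 H
  1 × C: 1 H
  1 × Cl: no H
  1 × N: no H
  1 × O (charge -1): no H
  Total hydrogens = 11.
Net charge -1.
Molecular formula: C17H11ClNO5-

C17H11ClNO5-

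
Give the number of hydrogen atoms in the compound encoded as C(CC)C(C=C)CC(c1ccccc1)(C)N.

23

Hydrogens are implicit in SMILES; fill each atom to its normal valence:
  5 × C (aromatic): 1 H each → 5
  4 × C: 2 H each → 8
  2 × C: 3 H each → 6
  2 × C: 1 H each → 2
  1 × C: no H
  1 × C (aromatic): no H
  1 × N: 2 H
  Total hydrogens = 23.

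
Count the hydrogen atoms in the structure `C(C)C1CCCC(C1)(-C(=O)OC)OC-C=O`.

20

Hydrogens are implicit in SMILES; fill each atom to its normal valence:
  6 × C: 2 H each → 12
  4 × O: no H
  2 × C: 3 H each → 6
  2 × C: 1 H each → 2
  2 × C: no H
  Total hydrogens = 20.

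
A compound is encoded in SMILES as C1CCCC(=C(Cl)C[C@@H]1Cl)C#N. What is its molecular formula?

Heavy atoms from the SMILES: 9 C, 2 Cl, 1 N.
Implicit hydrogens by atom environment:
  5 × C: 2 H each → 10
  3 × C: no H
  2 × Cl: no H
  1 × C: 1 H
  1 × N: no H
  Total hydrogens = 11.
Molecular formula: C9H11Cl2N

C9H11Cl2N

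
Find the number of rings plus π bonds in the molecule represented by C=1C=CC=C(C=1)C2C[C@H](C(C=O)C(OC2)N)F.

Molecular formula from the SMILES: C13H16FNO2.
DoU = (2C + 2 + N − H − X)/2 = (2·13 + 2 + 1 − 16 − 1)/2 = 12/2 = 6.
(Structurally: 2 ring(s) + 4 π bond(s) = 6.)

6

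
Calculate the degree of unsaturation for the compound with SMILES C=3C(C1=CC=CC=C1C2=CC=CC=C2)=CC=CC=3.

12

Molecular formula from the SMILES: C18H14.
DoU = (2C + 2 + N − H − X)/2 = (2·18 + 2 + 0 − 14 − 0)/2 = 24/2 = 12.
(Structurally: 3 ring(s) + 9 π bond(s) = 12.)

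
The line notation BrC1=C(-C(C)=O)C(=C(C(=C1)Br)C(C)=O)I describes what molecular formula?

C10H7Br2IO2

Heavy atoms from the SMILES: 2 Br, 10 C, 1 I, 2 O.
Implicit hydrogens by atom environment:
  5 × C (aromatic): no H
  2 × Br: no H
  2 × C: 3 H each → 6
  2 × C: no H
  2 × O: no H
  1 × C (aromatic): 1 H
  1 × I: no H
  Total hydrogens = 7.
Molecular formula: C10H7Br2IO2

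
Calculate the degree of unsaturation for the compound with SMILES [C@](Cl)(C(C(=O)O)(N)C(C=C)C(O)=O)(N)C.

3

Molecular formula from the SMILES: C8H13ClN2O4.
DoU = (2C + 2 + N − H − X)/2 = (2·8 + 2 + 2 − 13 − 1)/2 = 6/2 = 3.
(Structurally: 0 ring(s) + 3 π bond(s) = 3.)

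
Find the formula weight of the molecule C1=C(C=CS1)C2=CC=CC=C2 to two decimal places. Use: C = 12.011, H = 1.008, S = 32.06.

Molecular formula: C10H8S.
M = 10×12.011 + 8×1.008 + 1×32.06 = 160.23 g/mol.

160.23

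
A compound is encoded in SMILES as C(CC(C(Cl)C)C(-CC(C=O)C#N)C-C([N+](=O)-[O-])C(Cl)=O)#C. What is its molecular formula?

C14H16Cl2N2O4

Heavy atoms from the SMILES: 14 C, 2 Cl, 2 N, 4 O.
Implicit hydrogens by atom environment:
  7 × C: 1 H each → 7
  3 × C: 2 H each → 6
  3 × C: no H
  3 × O: no H
  2 × Cl: no H
  1 × C: 3 H
  1 × N: no H
  1 × N (charge +1): no H
  1 × O (charge -1): no H
  Total hydrogens = 16.
Molecular formula: C14H16Cl2N2O4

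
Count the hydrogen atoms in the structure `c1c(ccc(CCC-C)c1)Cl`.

13

Hydrogens are implicit in SMILES; fill each atom to its normal valence:
  4 × C (aromatic): 1 H each → 4
  3 × C: 2 H each → 6
  2 × C (aromatic): no H
  1 × C: 3 H
  1 × Cl: no H
  Total hydrogens = 13.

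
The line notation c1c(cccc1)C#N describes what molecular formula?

C7H5N

Heavy atoms from the SMILES: 7 C, 1 N.
Implicit hydrogens by atom environment:
  5 × C (aromatic): 1 H each → 5
  1 × C (aromatic): no H
  1 × C: no H
  1 × N: no H
  Total hydrogens = 5.
Molecular formula: C7H5N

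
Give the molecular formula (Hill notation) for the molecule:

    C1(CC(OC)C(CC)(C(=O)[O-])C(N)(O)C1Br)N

C10H18BrN2O4-

Heavy atoms from the SMILES: 1 Br, 10 C, 2 N, 4 O.
Implicit hydrogens by atom environment:
  3 × C: 1 H each → 3
  3 × C: no H
  2 × C: 3 H each → 6
  2 × C: 2 H each → 4
  2 × N: 2 H each → 4
  2 × O: no H
  1 × Br: no H
  1 × O: 1 H
  1 × O (charge -1): no H
  Total hydrogens = 18.
Net charge -1.
Molecular formula: C10H18BrN2O4-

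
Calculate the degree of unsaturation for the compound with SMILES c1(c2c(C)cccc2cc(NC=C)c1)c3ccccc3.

12

Molecular formula from the SMILES: C19H17N.
DoU = (2C + 2 + N − H − X)/2 = (2·19 + 2 + 1 − 17 − 0)/2 = 24/2 = 12.
(Structurally: 3 ring(s) + 9 π bond(s) = 12.)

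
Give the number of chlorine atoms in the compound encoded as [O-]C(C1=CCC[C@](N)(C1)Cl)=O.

The symbol for chlorine appears 1 time in the SMILES.

1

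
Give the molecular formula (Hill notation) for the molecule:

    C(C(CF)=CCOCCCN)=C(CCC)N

C12H23FN2O

Heavy atoms from the SMILES: 12 C, 1 F, 2 N, 1 O.
Implicit hydrogens by atom environment:
  7 × C: 2 H each → 14
  2 × C: 1 H each → 2
  2 × C: no H
  2 × N: 2 H each → 4
  1 × C: 3 H
  1 × F: no H
  1 × O: no H
  Total hydrogens = 23.
Molecular formula: C12H23FN2O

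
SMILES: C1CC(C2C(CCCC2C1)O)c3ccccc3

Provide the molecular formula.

C16H22O

Heavy atoms from the SMILES: 16 C, 1 O.
Implicit hydrogens by atom environment:
  6 × C: 2 H each → 12
  5 × C (aromatic): 1 H each → 5
  4 × C: 1 H each → 4
  1 × C (aromatic): no H
  1 × O: 1 H
  Total hydrogens = 22.
Molecular formula: C16H22O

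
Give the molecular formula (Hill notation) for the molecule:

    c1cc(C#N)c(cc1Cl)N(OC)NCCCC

Heavy atoms from the SMILES: 12 C, 1 Cl, 3 N, 1 O.
Implicit hydrogens by atom environment:
  3 × C: 2 H each → 6
  3 × C (aromatic): 1 H each → 3
  3 × C (aromatic): no H
  2 × C: 3 H each → 6
  2 × N: no H
  1 × C: no H
  1 × Cl: no H
  1 × N: 1 H
  1 × O: no H
  Total hydrogens = 16.
Molecular formula: C12H16ClN3O

C12H16ClN3O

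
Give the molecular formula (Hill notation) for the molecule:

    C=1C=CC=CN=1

C5H5N

Heavy atoms from the SMILES: 5 C, 1 N.
Implicit hydrogens by atom environment:
  5 × C (aromatic): 1 H each → 5
  1 × N (aromatic): no H
  Total hydrogens = 5.
Molecular formula: C5H5N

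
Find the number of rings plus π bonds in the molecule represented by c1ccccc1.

Molecular formula from the SMILES: C6H6.
DoU = (2C + 2 + N − H − X)/2 = (2·6 + 2 + 0 − 6 − 0)/2 = 8/2 = 4.
(Structurally: 1 ring(s) + 3 π bond(s) = 4.)

4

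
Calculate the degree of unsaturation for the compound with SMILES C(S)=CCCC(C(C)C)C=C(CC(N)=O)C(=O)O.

4

Molecular formula from the SMILES: C13H21NO3S.
DoU = (2C + 2 + N − H − X)/2 = (2·13 + 2 + 1 − 21 − 0)/2 = 8/2 = 4.
(Structurally: 0 ring(s) + 4 π bond(s) = 4.)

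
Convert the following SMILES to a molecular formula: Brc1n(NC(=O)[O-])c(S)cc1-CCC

C8H10BrN2O2S-

Heavy atoms from the SMILES: 1 Br, 8 C, 2 N, 2 O, 1 S.
Implicit hydrogens by atom environment:
  3 × C (aromatic): no H
  2 × C: 2 H each → 4
  1 × Br: no H
  1 × C: 3 H
  1 × C (aromatic): 1 H
  1 × C: no H
  1 × N: 1 H
  1 × N (aromatic): no H
  1 × O: no H
  1 × O (charge -1): no H
  1 × S: 1 H
  Total hydrogens = 10.
Net charge -1.
Molecular formula: C8H10BrN2O2S-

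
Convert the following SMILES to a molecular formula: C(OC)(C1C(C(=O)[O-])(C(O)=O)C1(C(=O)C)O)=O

Heavy atoms from the SMILES: 9 C, 8 O.
Implicit hydrogens by atom environment:
  6 × C: no H
  5 × O: no H
  2 × C: 3 H each → 6
  2 × O: 1 H each → 2
  1 × C: 1 H
  1 × O (charge -1): no H
  Total hydrogens = 9.
Net charge -1.
Molecular formula: C9H9O8-

C9H9O8-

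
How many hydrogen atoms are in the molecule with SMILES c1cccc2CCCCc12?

12

Hydrogens are implicit in SMILES; fill each atom to its normal valence:
  4 × C: 2 H each → 8
  4 × C (aromatic): 1 H each → 4
  2 × C (aromatic): no H
  Total hydrogens = 12.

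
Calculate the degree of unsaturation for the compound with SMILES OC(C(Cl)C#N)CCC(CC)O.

Molecular formula from the SMILES: C8H14ClNO2.
DoU = (2C + 2 + N − H − X)/2 = (2·8 + 2 + 1 − 14 − 1)/2 = 4/2 = 2.
(Structurally: 0 ring(s) + 2 π bond(s) = 2.)

2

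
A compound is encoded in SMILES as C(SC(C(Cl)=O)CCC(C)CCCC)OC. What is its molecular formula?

Heavy atoms from the SMILES: 12 C, 1 Cl, 2 O, 1 S.
Implicit hydrogens by atom environment:
  6 × C: 2 H each → 12
  3 × C: 3 H each → 9
  2 × C: 1 H each → 2
  2 × O: no H
  1 × C: no H
  1 × Cl: no H
  1 × S: no H
  Total hydrogens = 23.
Molecular formula: C12H23ClO2S

C12H23ClO2S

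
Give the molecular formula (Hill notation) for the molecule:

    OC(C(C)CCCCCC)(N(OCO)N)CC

C12H28N2O3

Heavy atoms from the SMILES: 12 C, 2 N, 3 O.
Implicit hydrogens by atom environment:
  7 × C: 2 H each → 14
  3 × C: 3 H each → 9
  2 × O: 1 H each → 2
  1 × C: 1 H
  1 × C: no H
  1 × N: 2 H
  1 × N: no H
  1 × O: no H
  Total hydrogens = 28.
Molecular formula: C12H28N2O3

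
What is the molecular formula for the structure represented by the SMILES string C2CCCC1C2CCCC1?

C10H18

Heavy atoms from the SMILES: 10 C.
Implicit hydrogens by atom environment:
  8 × C: 2 H each → 16
  2 × C: 1 H each → 2
  Total hydrogens = 18.
Molecular formula: C10H18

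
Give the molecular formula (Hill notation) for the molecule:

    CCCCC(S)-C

Heavy atoms from the SMILES: 6 C, 1 S.
Implicit hydrogens by atom environment:
  3 × C: 2 H each → 6
  2 × C: 3 H each → 6
  1 × C: 1 H
  1 × S: 1 H
  Total hydrogens = 14.
Molecular formula: C6H14S

C6H14S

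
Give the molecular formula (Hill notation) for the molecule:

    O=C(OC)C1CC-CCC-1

C8H14O2

Heavy atoms from the SMILES: 8 C, 2 O.
Implicit hydrogens by atom environment:
  5 × C: 2 H each → 10
  2 × O: no H
  1 × C: 3 H
  1 × C: 1 H
  1 × C: no H
  Total hydrogens = 14.
Molecular formula: C8H14O2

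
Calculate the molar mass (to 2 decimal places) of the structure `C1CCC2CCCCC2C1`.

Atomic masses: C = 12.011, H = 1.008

138.25

Molecular formula: C10H18.
M = 10×12.011 + 18×1.008 = 138.25 g/mol.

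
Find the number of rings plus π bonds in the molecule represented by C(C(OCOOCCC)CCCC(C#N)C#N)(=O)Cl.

5

Molecular formula from the SMILES: C12H17ClN2O4.
DoU = (2C + 2 + N − H − X)/2 = (2·12 + 2 + 2 − 17 − 1)/2 = 10/2 = 5.
(Structurally: 0 ring(s) + 5 π bond(s) = 5.)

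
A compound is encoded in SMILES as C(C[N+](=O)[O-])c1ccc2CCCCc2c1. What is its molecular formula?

C12H15NO2

Heavy atoms from the SMILES: 12 C, 1 N, 2 O.
Implicit hydrogens by atom environment:
  6 × C: 2 H each → 12
  3 × C (aromatic): 1 H each → 3
  3 × C (aromatic): no H
  1 × N (charge +1): no H
  1 × O: no H
  1 × O (charge -1): no H
  Total hydrogens = 15.
Molecular formula: C12H15NO2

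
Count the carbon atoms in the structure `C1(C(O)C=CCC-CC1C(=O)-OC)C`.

The symbol for carbon appears 11 times in the SMILES.

11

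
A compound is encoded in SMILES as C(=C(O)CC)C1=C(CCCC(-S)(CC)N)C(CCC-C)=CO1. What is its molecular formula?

Heavy atoms from the SMILES: 18 C, 1 N, 2 O, 1 S.
Implicit hydrogens by atom environment:
  8 × C: 2 H each → 16
  3 × C: 3 H each → 9
  3 × C (aromatic): no H
  2 × C: no H
  1 × C (aromatic): 1 H
  1 × C: 1 H
  1 × N: 2 H
  1 × O: 1 H
  1 × O (aromatic): no H
  1 × S: 1 H
  Total hydrogens = 31.
Molecular formula: C18H31NO2S

C18H31NO2S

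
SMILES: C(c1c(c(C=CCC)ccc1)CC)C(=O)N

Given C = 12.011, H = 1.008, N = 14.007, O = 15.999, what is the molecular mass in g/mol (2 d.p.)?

217.31

Molecular formula: C14H19NO.
M = 14×12.011 + 19×1.008 + 1×14.007 + 1×15.999 = 217.31 g/mol.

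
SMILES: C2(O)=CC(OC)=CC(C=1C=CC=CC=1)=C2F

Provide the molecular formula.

Heavy atoms from the SMILES: 13 C, 1 F, 2 O.
Implicit hydrogens by atom environment:
  7 × C (aromatic): 1 H each → 7
  5 × C (aromatic): no H
  1 × C: 3 H
  1 × F: no H
  1 × O: 1 H
  1 × O: no H
  Total hydrogens = 11.
Molecular formula: C13H11FO2

C13H11FO2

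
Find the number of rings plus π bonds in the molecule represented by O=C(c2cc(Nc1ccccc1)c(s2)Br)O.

8

Molecular formula from the SMILES: C11H8BrNO2S.
DoU = (2C + 2 + N − H − X)/2 = (2·11 + 2 + 1 − 8 − 1)/2 = 16/2 = 8.
(Structurally: 2 ring(s) + 6 π bond(s) = 8.)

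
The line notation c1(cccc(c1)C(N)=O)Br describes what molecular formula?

Heavy atoms from the SMILES: 1 Br, 7 C, 1 N, 1 O.
Implicit hydrogens by atom environment:
  4 × C (aromatic): 1 H each → 4
  2 × C (aromatic): no H
  1 × Br: no H
  1 × C: no H
  1 × N: 2 H
  1 × O: no H
  Total hydrogens = 6.
Molecular formula: C7H6BrNO

C7H6BrNO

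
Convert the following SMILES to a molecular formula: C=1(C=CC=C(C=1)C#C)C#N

C9H5N

Heavy atoms from the SMILES: 9 C, 1 N.
Implicit hydrogens by atom environment:
  4 × C (aromatic): 1 H each → 4
  2 × C (aromatic): no H
  2 × C: no H
  1 × C: 1 H
  1 × N: no H
  Total hydrogens = 5.
Molecular formula: C9H5N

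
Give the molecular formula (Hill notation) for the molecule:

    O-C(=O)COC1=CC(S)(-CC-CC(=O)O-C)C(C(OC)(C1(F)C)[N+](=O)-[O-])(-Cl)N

C15H22ClFN2O8S

Heavy atoms from the SMILES: 15 C, 1 Cl, 1 F, 2 N, 8 O, 1 S.
Implicit hydrogens by atom environment:
  7 × C: no H
  6 × O: no H
  4 × C: 2 H each → 8
  3 × C: 3 H each → 9
  1 × C: 1 H
  1 × Cl: no H
  1 × F: no H
  1 × N: 2 H
  1 × N (charge +1): no H
  1 × O: 1 H
  1 × O (charge -1): no H
  1 × S: 1 H
  Total hydrogens = 22.
Molecular formula: C15H22ClFN2O8S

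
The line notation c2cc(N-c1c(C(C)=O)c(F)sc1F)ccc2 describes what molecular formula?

C12H9F2NOS

Heavy atoms from the SMILES: 12 C, 2 F, 1 N, 1 O, 1 S.
Implicit hydrogens by atom environment:
  5 × C (aromatic): 1 H each → 5
  5 × C (aromatic): no H
  2 × F: no H
  1 × C: 3 H
  1 × C: no H
  1 × N: 1 H
  1 × O: no H
  1 × S (aromatic): no H
  Total hydrogens = 9.
Molecular formula: C12H9F2NOS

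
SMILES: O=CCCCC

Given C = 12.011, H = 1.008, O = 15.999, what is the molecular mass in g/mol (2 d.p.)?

Molecular formula: C5H10O.
M = 5×12.011 + 10×1.008 + 1×15.999 = 86.13 g/mol.

86.13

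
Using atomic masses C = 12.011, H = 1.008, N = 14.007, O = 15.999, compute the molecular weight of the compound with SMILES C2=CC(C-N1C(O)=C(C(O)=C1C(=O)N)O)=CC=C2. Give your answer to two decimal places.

Molecular formula: C12H12N2O4.
M = 12×12.011 + 12×1.008 + 2×14.007 + 4×15.999 = 248.24 g/mol.

248.24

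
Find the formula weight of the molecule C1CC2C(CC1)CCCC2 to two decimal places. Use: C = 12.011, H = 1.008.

Molecular formula: C10H18.
M = 10×12.011 + 18×1.008 = 138.25 g/mol.

138.25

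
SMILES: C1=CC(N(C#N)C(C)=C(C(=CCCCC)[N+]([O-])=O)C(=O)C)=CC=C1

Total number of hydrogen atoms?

21

Hydrogens are implicit in SMILES; fill each atom to its normal valence:
  5 × C (aromatic): 1 H each → 5
  5 × C: no H
  3 × C: 3 H each → 9
  3 × C: 2 H each → 6
  2 × N: no H
  2 × O: no H
  1 × C: 1 H
  1 × C (aromatic): no H
  1 × N (charge +1): no H
  1 × O (charge -1): no H
  Total hydrogens = 21.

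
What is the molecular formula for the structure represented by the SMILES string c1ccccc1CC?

C8H10

Heavy atoms from the SMILES: 8 C.
Implicit hydrogens by atom environment:
  5 × C (aromatic): 1 H each → 5
  1 × C: 3 H
  1 × C: 2 H
  1 × C (aromatic): no H
  Total hydrogens = 10.
Molecular formula: C8H10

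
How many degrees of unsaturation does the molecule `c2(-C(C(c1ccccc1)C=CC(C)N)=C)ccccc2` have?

Molecular formula from the SMILES: C19H21N.
DoU = (2C + 2 + N − H − X)/2 = (2·19 + 2 + 1 − 21 − 0)/2 = 20/2 = 10.
(Structurally: 2 ring(s) + 8 π bond(s) = 10.)

10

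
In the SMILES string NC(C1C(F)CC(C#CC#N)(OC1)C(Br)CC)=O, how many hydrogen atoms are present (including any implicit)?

Hydrogens are implicit in SMILES; fill each atom to its normal valence:
  5 × C: no H
  3 × C: 2 H each → 6
  3 × C: 1 H each → 3
  2 × O: no H
  1 × Br: no H
  1 × C: 3 H
  1 × F: no H
  1 × N: 2 H
  1 × N: no H
  Total hydrogens = 14.

14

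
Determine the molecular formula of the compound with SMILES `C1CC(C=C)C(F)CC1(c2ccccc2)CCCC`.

Heavy atoms from the SMILES: 18 C, 1 F.
Implicit hydrogens by atom environment:
  7 × C: 2 H each → 14
  5 × C (aromatic): 1 H each → 5
  3 × C: 1 H each → 3
  1 × C: 3 H
  1 × C: no H
  1 × C (aromatic): no H
  1 × F: no H
  Total hydrogens = 25.
Molecular formula: C18H25F

C18H25F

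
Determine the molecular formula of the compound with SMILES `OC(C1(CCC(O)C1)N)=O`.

C6H11NO3

Heavy atoms from the SMILES: 6 C, 1 N, 3 O.
Implicit hydrogens by atom environment:
  3 × C: 2 H each → 6
  2 × C: no H
  2 × O: 1 H each → 2
  1 × C: 1 H
  1 × N: 2 H
  1 × O: no H
  Total hydrogens = 11.
Molecular formula: C6H11NO3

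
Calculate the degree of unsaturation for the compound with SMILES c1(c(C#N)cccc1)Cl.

6

Molecular formula from the SMILES: C7H4ClN.
DoU = (2C + 2 + N − H − X)/2 = (2·7 + 2 + 1 − 4 − 1)/2 = 12/2 = 6.
(Structurally: 1 ring(s) + 5 π bond(s) = 6.)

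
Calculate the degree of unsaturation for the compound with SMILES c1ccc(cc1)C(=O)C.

5

Molecular formula from the SMILES: C8H8O.
DoU = (2C + 2 + N − H − X)/2 = (2·8 + 2 + 0 − 8 − 0)/2 = 10/2 = 5.
(Structurally: 1 ring(s) + 4 π bond(s) = 5.)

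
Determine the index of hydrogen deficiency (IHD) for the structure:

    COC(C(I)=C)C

Molecular formula from the SMILES: C5H9IO.
DoU = (2C + 2 + N − H − X)/2 = (2·5 + 2 + 0 − 9 − 1)/2 = 2/2 = 1.
(Structurally: 0 ring(s) + 1 π bond(s) = 1.)

1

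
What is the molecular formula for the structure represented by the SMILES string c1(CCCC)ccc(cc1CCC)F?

Heavy atoms from the SMILES: 13 C, 1 F.
Implicit hydrogens by atom environment:
  5 × C: 2 H each → 10
  3 × C (aromatic): 1 H each → 3
  3 × C (aromatic): no H
  2 × C: 3 H each → 6
  1 × F: no H
  Total hydrogens = 19.
Molecular formula: C13H19F

C13H19F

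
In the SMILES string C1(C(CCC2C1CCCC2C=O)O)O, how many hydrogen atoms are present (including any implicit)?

18

Hydrogens are implicit in SMILES; fill each atom to its normal valence:
  6 × C: 1 H each → 6
  5 × C: 2 H each → 10
  2 × O: 1 H each → 2
  1 × O: no H
  Total hydrogens = 18.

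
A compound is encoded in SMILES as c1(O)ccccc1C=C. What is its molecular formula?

C8H8O

Heavy atoms from the SMILES: 8 C, 1 O.
Implicit hydrogens by atom environment:
  4 × C (aromatic): 1 H each → 4
  2 × C (aromatic): no H
  1 × C: 2 H
  1 × C: 1 H
  1 × O: 1 H
  Total hydrogens = 8.
Molecular formula: C8H8O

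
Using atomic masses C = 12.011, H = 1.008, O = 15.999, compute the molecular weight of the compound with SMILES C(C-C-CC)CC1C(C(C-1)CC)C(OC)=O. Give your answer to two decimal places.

Molecular formula: C14H26O2.
M = 14×12.011 + 26×1.008 + 2×15.999 = 226.36 g/mol.

226.36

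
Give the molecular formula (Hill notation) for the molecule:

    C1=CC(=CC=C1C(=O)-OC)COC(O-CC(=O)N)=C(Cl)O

Heavy atoms from the SMILES: 13 C, 1 Cl, 1 N, 6 O.
Implicit hydrogens by atom environment:
  5 × O: no H
  4 × C (aromatic): 1 H each → 4
  4 × C: no H
  2 × C: 2 H each → 4
  2 × C (aromatic): no H
  1 × C: 3 H
  1 × Cl: no H
  1 × N: 2 H
  1 × O: 1 H
  Total hydrogens = 14.
Molecular formula: C13H14ClNO6

C13H14ClNO6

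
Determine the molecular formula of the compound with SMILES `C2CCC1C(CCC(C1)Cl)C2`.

C10H17Cl

Heavy atoms from the SMILES: 10 C, 1 Cl.
Implicit hydrogens by atom environment:
  7 × C: 2 H each → 14
  3 × C: 1 H each → 3
  1 × Cl: no H
  Total hydrogens = 17.
Molecular formula: C10H17Cl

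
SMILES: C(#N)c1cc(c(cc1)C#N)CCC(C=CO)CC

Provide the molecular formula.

C15H16N2O

Heavy atoms from the SMILES: 15 C, 2 N, 1 O.
Implicit hydrogens by atom environment:
  3 × C: 2 H each → 6
  3 × C (aromatic): 1 H each → 3
  3 × C: 1 H each → 3
  3 × C (aromatic): no H
  2 × C: no H
  2 × N: no H
  1 × C: 3 H
  1 × O: 1 H
  Total hydrogens = 16.
Molecular formula: C15H16N2O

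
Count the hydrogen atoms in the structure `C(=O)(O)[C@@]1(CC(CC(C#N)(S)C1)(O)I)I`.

Hydrogens are implicit in SMILES; fill each atom to its normal valence:
  5 × C: no H
  3 × C: 2 H each → 6
  2 × I: no H
  2 × O: 1 H each → 2
  1 × N: no H
  1 × O: no H
  1 × S: 1 H
  Total hydrogens = 9.

9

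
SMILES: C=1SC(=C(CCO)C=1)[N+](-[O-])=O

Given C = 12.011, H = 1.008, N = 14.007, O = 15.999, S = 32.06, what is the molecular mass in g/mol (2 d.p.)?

173.19

Molecular formula: C6H7NO3S.
M = 6×12.011 + 7×1.008 + 1×14.007 + 3×15.999 + 1×32.06 = 173.19 g/mol.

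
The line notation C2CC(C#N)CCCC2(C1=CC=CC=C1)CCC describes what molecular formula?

C17H23N

Heavy atoms from the SMILES: 17 C, 1 N.
Implicit hydrogens by atom environment:
  7 × C: 2 H each → 14
  5 × C (aromatic): 1 H each → 5
  2 × C: no H
  1 × C: 3 H
  1 × C: 1 H
  1 × C (aromatic): no H
  1 × N: no H
  Total hydrogens = 23.
Molecular formula: C17H23N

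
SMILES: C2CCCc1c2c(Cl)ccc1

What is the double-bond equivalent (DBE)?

5

Molecular formula from the SMILES: C10H11Cl.
DoU = (2C + 2 + N − H − X)/2 = (2·10 + 2 + 0 − 11 − 1)/2 = 10/2 = 5.
(Structurally: 2 ring(s) + 3 π bond(s) = 5.)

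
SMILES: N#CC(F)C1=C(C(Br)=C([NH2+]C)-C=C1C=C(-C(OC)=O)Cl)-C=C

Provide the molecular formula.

Heavy atoms from the SMILES: 1 Br, 15 C, 1 Cl, 1 F, 2 N, 2 O.
Implicit hydrogens by atom environment:
  5 × C (aromatic): no H
  3 × C: 1 H each → 3
  3 × C: no H
  2 × C: 3 H each → 6
  2 × O: no H
  1 × Br: no H
  1 × C: 2 H
  1 × C (aromatic): 1 H
  1 × Cl: no H
  1 × F: no H
  1 × N (charge +1): 2 H
  1 × N: no H
  Total hydrogens = 14.
Net charge +1.
Molecular formula: C15H14BrClFN2O2+

C15H14BrClFN2O2+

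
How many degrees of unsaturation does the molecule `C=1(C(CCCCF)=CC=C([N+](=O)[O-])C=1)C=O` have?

6

Molecular formula from the SMILES: C11H12FNO3.
DoU = (2C + 2 + N − H − X)/2 = (2·11 + 2 + 1 − 12 − 1)/2 = 12/2 = 6.
(Structurally: 1 ring(s) + 5 π bond(s) = 6.)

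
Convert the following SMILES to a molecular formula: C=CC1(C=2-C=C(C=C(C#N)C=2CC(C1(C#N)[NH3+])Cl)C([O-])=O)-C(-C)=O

C17H14ClN3O3

Heavy atoms from the SMILES: 17 C, 1 Cl, 3 N, 3 O.
Implicit hydrogens by atom environment:
  6 × C: no H
  4 × C (aromatic): no H
  2 × C: 2 H each → 4
  2 × C (aromatic): 1 H each → 2
  2 × C: 1 H each → 2
  2 × N: no H
  2 × O: no H
  1 × C: 3 H
  1 × Cl: no H
  1 × N (charge +1): 3 H
  1 × O (charge -1): no H
  Total hydrogens = 14.
Molecular formula: C17H14ClN3O3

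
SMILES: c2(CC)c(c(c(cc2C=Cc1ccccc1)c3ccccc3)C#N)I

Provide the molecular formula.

C23H18IN

Heavy atoms from the SMILES: 23 C, 1 I, 1 N.
Implicit hydrogens by atom environment:
  11 × C (aromatic): 1 H each → 11
  7 × C (aromatic): no H
  2 × C: 1 H each → 2
  1 × C: 3 H
  1 × C: 2 H
  1 × C: no H
  1 × I: no H
  1 × N: no H
  Total hydrogens = 18.
Molecular formula: C23H18IN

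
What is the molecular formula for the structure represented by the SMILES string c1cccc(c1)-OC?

Heavy atoms from the SMILES: 7 C, 1 O.
Implicit hydrogens by atom environment:
  5 × C (aromatic): 1 H each → 5
  1 × C: 3 H
  1 × C (aromatic): no H
  1 × O: no H
  Total hydrogens = 8.
Molecular formula: C7H8O

C7H8O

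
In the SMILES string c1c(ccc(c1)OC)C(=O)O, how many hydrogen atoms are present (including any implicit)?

Hydrogens are implicit in SMILES; fill each atom to its normal valence:
  4 × C (aromatic): 1 H each → 4
  2 × C (aromatic): no H
  2 × O: no H
  1 × C: 3 H
  1 × C: no H
  1 × O: 1 H
  Total hydrogens = 8.

8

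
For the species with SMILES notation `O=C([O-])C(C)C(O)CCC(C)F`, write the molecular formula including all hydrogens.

C8H14FO3-

Heavy atoms from the SMILES: 8 C, 1 F, 3 O.
Implicit hydrogens by atom environment:
  3 × C: 1 H each → 3
  2 × C: 3 H each → 6
  2 × C: 2 H each → 4
  1 × C: no H
  1 × F: no H
  1 × O: 1 H
  1 × O: no H
  1 × O (charge -1): no H
  Total hydrogens = 14.
Net charge -1.
Molecular formula: C8H14FO3-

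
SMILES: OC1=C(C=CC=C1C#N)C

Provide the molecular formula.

Heavy atoms from the SMILES: 8 C, 1 N, 1 O.
Implicit hydrogens by atom environment:
  3 × C (aromatic): 1 H each → 3
  3 × C (aromatic): no H
  1 × C: 3 H
  1 × C: no H
  1 × N: no H
  1 × O: 1 H
  Total hydrogens = 7.
Molecular formula: C8H7NO

C8H7NO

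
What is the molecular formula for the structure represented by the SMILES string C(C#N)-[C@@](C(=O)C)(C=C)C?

Heavy atoms from the SMILES: 8 C, 1 N, 1 O.
Implicit hydrogens by atom environment:
  3 × C: no H
  2 × C: 3 H each → 6
  2 × C: 2 H each → 4
  1 × C: 1 H
  1 × N: no H
  1 × O: no H
  Total hydrogens = 11.
Molecular formula: C8H11NO

C8H11NO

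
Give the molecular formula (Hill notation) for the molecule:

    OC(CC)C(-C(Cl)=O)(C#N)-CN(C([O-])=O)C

Heavy atoms from the SMILES: 9 C, 1 Cl, 2 N, 4 O.
Implicit hydrogens by atom environment:
  4 × C: no H
  2 × C: 3 H each → 6
  2 × C: 2 H each → 4
  2 × N: no H
  2 × O: no H
  1 × C: 1 H
  1 × Cl: no H
  1 × O: 1 H
  1 × O (charge -1): no H
  Total hydrogens = 12.
Net charge -1.
Molecular formula: C9H12ClN2O4-

C9H12ClN2O4-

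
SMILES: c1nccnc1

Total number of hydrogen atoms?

4

Hydrogens are implicit in SMILES; fill each atom to its normal valence:
  4 × C (aromatic): 1 H each → 4
  2 × N (aromatic): no H
  Total hydrogens = 4.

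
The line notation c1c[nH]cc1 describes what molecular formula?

C4H5N

Heavy atoms from the SMILES: 4 C, 1 N.
Implicit hydrogens by atom environment:
  4 × C (aromatic): 1 H each → 4
  1 × N (aromatic): 1 H
  Total hydrogens = 5.
Molecular formula: C4H5N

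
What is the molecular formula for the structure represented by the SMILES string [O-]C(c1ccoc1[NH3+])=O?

C5H5NO3

Heavy atoms from the SMILES: 5 C, 1 N, 3 O.
Implicit hydrogens by atom environment:
  2 × C (aromatic): 1 H each → 2
  2 × C (aromatic): no H
  1 × C: no H
  1 × N (charge +1): 3 H
  1 × O (aromatic): no H
  1 × O: no H
  1 × O (charge -1): no H
  Total hydrogens = 5.
Molecular formula: C5H5NO3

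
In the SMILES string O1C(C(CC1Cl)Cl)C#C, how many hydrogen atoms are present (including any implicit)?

6

Hydrogens are implicit in SMILES; fill each atom to its normal valence:
  4 × C: 1 H each → 4
  2 × Cl: no H
  1 × C: 2 H
  1 × C: no H
  1 × O: no H
  Total hydrogens = 6.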